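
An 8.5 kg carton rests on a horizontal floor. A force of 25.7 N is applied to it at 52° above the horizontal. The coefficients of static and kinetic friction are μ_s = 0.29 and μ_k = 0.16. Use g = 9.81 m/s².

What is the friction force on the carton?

f ≈ 15.8 N

Vertical equilibrium gives N = m g − P sin α = 63.13 N.
Horizontally, friction must balance P cos α = 15.82 N.
The static-friction limit is μ_s N = 18.31 N.
15.82 ≤ 18.31 N → static; friction equals the required 15.8 N.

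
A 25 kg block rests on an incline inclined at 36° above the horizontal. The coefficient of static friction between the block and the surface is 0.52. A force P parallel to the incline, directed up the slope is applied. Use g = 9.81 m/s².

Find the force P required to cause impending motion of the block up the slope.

At impending motion up the slope, friction acts down-slope at its limit: f = μ_s N.
P is parallel to the surface, so N = m g cos θ = 198 N.
Along the incline: P = m g sin θ + μ_s N = 144 + 0.52×198 = 247 N.

P ≈ 247 N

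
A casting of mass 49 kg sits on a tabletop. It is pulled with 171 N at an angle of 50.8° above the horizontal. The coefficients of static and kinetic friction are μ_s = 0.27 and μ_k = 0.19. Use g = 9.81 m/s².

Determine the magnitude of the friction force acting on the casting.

N = m g − P sin α = 480.7 − 171×sin 50.8° = 348.2 N.
For equilibrium, f = P cos α = 171×cos 50.8° = 108.1 N.
μ_s N = 0.27 × 348.2 = 94.01 N.
108.1 > 94.01 N → the casting slides; f = μ_k N = 0.19×348.2 = 66.2 N.

f ≈ 66.2 N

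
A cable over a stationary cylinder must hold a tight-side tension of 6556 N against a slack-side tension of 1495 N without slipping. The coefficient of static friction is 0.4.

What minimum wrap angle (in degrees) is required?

T₂/T₁ = e^{μβ} → β = ln(T₂/T₁)/μ.
β = ln(6556/1495)/0.4 = 1.478/0.4 = 3.696 rad.
In degrees: β = 3.696 × 180/π = 212°.

β_min ≈ 212°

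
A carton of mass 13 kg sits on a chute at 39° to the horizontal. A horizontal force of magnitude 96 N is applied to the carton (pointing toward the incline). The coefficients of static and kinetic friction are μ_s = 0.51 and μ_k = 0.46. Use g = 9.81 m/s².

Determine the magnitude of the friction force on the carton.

The horizontal push has a component P sin θ into the surface, so N = m g cos θ + P sin θ = 99.11 + 60.41 = 159.5 N.
Along the incline, the net driving force (taking up-slope positive) is P cos θ − m g sin θ = 74.61 − 80.26 = -5.651 N, so equilibrium requires friction f = 5.651 N (up-slope).
The limit of static friction is μ_s N = 81.36 N.
|f_req| = 5.651 ≤ 81.36 N → the carton is in equilibrium; friction equals the required value.

f ≈ 5.65 N (up the incline)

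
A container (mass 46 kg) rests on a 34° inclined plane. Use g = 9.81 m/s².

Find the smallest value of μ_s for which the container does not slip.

At the slip threshold m g sin θ = μ_s m g cos θ, so μ_s,min = tan θ.
μ_s,min = tan 34° = 0.675.

μ_s,min ≈ 0.675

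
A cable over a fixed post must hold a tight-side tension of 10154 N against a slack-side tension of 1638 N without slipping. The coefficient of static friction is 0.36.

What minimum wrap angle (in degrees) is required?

T₂/T₁ = e^{μβ} → β = ln(T₂/T₁)/μ.
β = ln(10154/1638)/0.36 = 1.824/0.36 = 5.068 rad.
In degrees: β = 5.068 × 180/π = 290°.

β_min ≈ 290°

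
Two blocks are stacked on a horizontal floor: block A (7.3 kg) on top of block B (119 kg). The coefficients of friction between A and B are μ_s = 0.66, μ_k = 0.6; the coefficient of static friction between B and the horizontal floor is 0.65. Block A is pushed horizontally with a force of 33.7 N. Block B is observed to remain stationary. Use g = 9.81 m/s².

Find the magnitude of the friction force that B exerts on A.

Normal force at the A–B interface: N₁ = m_A g = 71.61 N.
So the A–B interface can sustain at most μ_s N₁ = 47.26 N of static friction.
Since P = 33.7 N ≤ 47.26 N, A does not slip on B; friction on A equals P = 33.7 N.
By Newton's third law B feels 33.7 N forward from A. With B stationary, the floor's static friction on B balances it: f₂ = 33.7 N (well within μ_s(m_A+m_B)g = 805.4 N).

f ≈ 33.7 N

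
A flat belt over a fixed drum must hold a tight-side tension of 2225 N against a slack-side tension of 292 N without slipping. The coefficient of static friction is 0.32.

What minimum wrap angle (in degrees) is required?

β_min ≈ 364°

T₂/T₁ = e^{μβ} → β = ln(T₂/T₁)/μ.
β = ln(2225/292)/0.32 = 2.031/0.32 = 6.346 rad.
In degrees: β = 6.346 × 180/π = 364°.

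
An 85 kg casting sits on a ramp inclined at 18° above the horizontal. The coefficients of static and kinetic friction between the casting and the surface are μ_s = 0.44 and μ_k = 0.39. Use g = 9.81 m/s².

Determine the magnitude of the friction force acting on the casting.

The normal reaction is N = m g cos θ = 793 N.
Along the slope the weight component is m g sin θ = 257.7 N; friction must supply exactly this, acting up-slope.
Maximum static friction available: μ_s N = 0.44 × 793 = 348.9 N.
Since |257.7| ≤ 348.9 N, static friction is sufficient; f equals the required value, not μ_s N.

f ≈ 258 N (up the incline)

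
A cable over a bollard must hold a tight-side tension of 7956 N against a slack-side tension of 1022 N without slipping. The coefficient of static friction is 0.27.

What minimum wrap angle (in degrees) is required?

T₂/T₁ = e^{μβ} → β = ln(T₂/T₁)/μ.
β = ln(7956/1022)/0.27 = 2.052/0.27 = 7.601 rad.
In degrees: β = 7.601 × 180/π = 435°.

β_min ≈ 435°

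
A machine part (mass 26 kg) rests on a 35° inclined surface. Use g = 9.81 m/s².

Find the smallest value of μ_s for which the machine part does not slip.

At the slip threshold m g sin θ = μ_s m g cos θ, so μ_s,min = tan θ.
μ_s,min = tan 35° = 0.7.

μ_s,min ≈ 0.7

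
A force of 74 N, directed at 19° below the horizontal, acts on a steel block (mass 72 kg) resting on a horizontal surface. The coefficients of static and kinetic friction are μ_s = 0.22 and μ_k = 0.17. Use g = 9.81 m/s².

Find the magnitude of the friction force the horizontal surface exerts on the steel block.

The vertical component of P adds to the normal force: N = m g + P sin α = 706.3 + 24.09 = 730.4 N.
The horizontal driving force is P cos α = 69.97 N, so equilibrium needs friction f = 69.97 N.
The static-friction limit is μ_s N = 160.7 N.
69.97 ≤ 160.7 N → static; friction equals the required 70 N.

f ≈ 70 N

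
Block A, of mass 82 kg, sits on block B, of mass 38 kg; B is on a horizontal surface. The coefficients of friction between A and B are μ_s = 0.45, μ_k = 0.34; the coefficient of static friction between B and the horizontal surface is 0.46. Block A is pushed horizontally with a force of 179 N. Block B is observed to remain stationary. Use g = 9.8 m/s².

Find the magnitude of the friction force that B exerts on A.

Between the blocks, N₁ = m_A g = 803.6 N.
So the A–B interface can sustain at most μ_s N₁ = 361.6 N of static friction.
Since P = 179 N ≤ 361.6 N, A does not slip on B; friction on A equals P = 179 N.
B experiences an equal 179 N forward from A (third law). B is in equilibrium, so the floor supplies f₂ = 179 N of static friction (limit μ_s(m_A+m_B)g = 541 N, not exceeded).

f ≈ 179 N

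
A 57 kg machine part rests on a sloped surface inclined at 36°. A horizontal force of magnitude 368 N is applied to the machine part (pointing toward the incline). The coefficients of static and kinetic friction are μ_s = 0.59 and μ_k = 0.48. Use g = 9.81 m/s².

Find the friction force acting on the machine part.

f ≈ 31 N (up the incline)

Normal direction: N = m g cos θ + P sin θ = 668.7 N.
Parallel to the incline: P cos θ − m g sin θ = 297.7 − 328.7 = -30.95 N; the friction needed to balance this is 30.95 N acting up the slope.
The limit of static friction is μ_s N = 394.5 N.
Since 30.95 N is within the 394.5 N limit, the machine part stays put and friction is exactly 31 N.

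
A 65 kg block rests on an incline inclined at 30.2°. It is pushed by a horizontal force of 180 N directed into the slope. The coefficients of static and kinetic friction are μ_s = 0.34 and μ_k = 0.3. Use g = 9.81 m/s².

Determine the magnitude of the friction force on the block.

f ≈ 165 N (up the incline)

The horizontal push has a component P sin θ into the surface, so N = m g cos θ + P sin θ = 551.1 + 90.54 = 641.6 N.
Parallel to the incline: P cos θ − m g sin θ = 155.6 − 320.8 = -165.2 N; the friction needed to balance this is 165.2 N acting up the slope.
Maximum static friction: μ_s N = 0.34 × 641.6 = 218.2 N.
Since 165.2 N is within the 218.2 N limit, the block stays put and friction is exactly 165 N.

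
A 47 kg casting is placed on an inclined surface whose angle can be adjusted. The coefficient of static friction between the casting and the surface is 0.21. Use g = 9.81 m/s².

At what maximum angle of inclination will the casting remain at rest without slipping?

At the slip threshold, m g sin θ = μ_s · m g cos θ, so tan θ = μ_s.
θ_max = arctan(0.21) = 11.9°.

θ_max ≈ 11.9°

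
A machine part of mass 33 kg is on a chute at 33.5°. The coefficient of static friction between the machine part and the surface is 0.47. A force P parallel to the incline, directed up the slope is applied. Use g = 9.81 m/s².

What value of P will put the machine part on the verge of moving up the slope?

P ≈ 306 N

At impending motion up the slope, friction acts down-slope at its limit: f = μ_s N.
P is parallel to the surface, so N = m g cos θ = 270 N.
Along the incline: P = m g sin θ + μ_s N = 179 + 0.47×270 = 306 N.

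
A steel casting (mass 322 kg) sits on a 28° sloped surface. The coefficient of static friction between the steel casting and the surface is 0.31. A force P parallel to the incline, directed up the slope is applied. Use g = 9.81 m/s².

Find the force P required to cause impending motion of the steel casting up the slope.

P ≈ 2350 N

At impending motion up the slope, friction acts down-slope at its limit: f = μ_s N.
P is parallel to the surface, so N = m g cos θ = 2790 N.
Along the incline: P = m g sin θ + μ_s N = 1480 + 0.31×2790 = 2350 N.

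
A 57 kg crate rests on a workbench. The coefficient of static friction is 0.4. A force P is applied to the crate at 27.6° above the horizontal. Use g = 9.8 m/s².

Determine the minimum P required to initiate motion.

P ≈ 209 N

N = m g − P sin α (the pull lifts the crate).
At impending slip, P cos α = μ_s N = μ_s (m g − P sin α).
Solving: P (cos α + μ_s sin α) = μ_s m g → P = 0.4×559/(cos 27.6° + 0.4 sin 27.6°) = 223/1.072 = 209 N.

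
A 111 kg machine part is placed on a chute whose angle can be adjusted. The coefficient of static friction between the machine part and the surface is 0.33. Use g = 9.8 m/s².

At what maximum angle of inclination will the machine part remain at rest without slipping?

At the slip threshold, m g sin θ = μ_s · m g cos θ, so tan θ = μ_s.
θ_max = arctan(0.33) = 18.3°.

θ_max ≈ 18.3°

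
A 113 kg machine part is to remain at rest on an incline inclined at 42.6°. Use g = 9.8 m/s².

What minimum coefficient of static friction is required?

μ_s,min ≈ 0.92

At the slip threshold m g sin θ = μ_s m g cos θ, so μ_s,min = tan θ.
μ_s,min = tan 42.6° = 0.92.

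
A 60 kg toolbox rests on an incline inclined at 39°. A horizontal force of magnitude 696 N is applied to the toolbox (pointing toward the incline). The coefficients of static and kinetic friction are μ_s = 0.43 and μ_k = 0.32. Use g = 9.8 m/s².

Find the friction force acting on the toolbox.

Normal direction: N = m g cos θ + P sin θ = 895 N.
Parallel to the incline: P cos θ − m g sin θ = 540.9 − 370 = 170.9 N; the friction needed to balance this is 170.9 N acting down the slope.
Maximum static friction: μ_s N = 0.43 × 895 = 384.8 N.
Since 170.9 N is within the 384.8 N limit, the toolbox stays put and friction is exactly 171 N.

f ≈ 171 N (down the incline)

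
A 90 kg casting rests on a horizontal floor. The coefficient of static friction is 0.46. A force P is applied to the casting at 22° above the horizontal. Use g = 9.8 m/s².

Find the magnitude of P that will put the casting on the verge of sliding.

N = m g − P sin α (the pull lifts the casting).
At impending slip, P cos α = μ_s N = μ_s (m g − P sin α).
Solving: P (cos α + μ_s sin α) = μ_s m g → P = 0.46×882/(cos 22° + 0.46 sin 22°) = 406/1.1 = 369 N.

P ≈ 369 N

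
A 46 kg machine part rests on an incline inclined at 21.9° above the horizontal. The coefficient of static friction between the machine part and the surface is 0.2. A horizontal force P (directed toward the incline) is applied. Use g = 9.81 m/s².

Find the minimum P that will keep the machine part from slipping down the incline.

The machine part tends to slide down (tan θ > μ_s), so at the point of impending slip friction acts up-slope at its limit: f = μ_s N.
Perpendicular to the incline: N = m g cos θ + P sin θ.
Along the incline: P cos θ + μ_s N = m g sin θ, i.e. P cos θ + μ_s (m g cos θ + P sin θ) = m g sin θ.
Solving, P (cos θ + μ_s sin θ) = m g (sin θ − μ_s cos θ), so P = 451×0.1874/1.002 = 84.4 N.

P_min ≈ 84.4 N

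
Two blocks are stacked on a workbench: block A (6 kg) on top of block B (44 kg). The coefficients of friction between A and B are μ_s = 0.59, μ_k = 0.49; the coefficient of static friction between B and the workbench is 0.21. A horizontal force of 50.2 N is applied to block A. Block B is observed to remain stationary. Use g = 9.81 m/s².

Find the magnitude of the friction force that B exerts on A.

Normal force at the A–B interface: N₁ = m_A g = 58.86 N.
So the A–B interface can sustain at most μ_s N₁ = 34.73 N of static friction.
P = 50.2 N exceeds that limit, so A slips over B and the interface friction becomes kinetic: f₁ = μ_k N₁ = 0.49×58.86 = 28.8 N.
By Newton's third law B feels 28.8 N forward from A. With B stationary, the floor's static friction on B balances it: f₂ = 28.8 N (well within μ_s(m_A+m_B)g = 103 N).

f ≈ 28.8 N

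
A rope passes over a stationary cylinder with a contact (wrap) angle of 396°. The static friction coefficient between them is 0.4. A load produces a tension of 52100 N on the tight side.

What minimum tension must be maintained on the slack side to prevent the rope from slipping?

T_min ≈ 3280 N

Capstan equation at impending slip: T_tight/T_slack = e^{μβ}.
β = 396° = 6.912 rad; e^{μβ} = e^{0.4×6.912} = 15.87.
T_slack = T_tight / e^{μβ} = 52100 / 15.87 = 3280 N.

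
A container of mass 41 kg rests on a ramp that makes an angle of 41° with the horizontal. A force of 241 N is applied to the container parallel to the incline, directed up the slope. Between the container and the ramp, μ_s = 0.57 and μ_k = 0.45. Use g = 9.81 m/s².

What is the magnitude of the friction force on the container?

The normal reaction is N = m g cos θ = 303.6 N.
The friction needed for equilibrium is m g sin θ − P = 263.9 − 241 = 22.87 N, measured positive up-slope.
The static-friction ceiling is μ_s N = 0.57 × 303.6 = 173 N.
Since |22.87| ≤ 173 N, no slip — friction simply equals what equilibrium demands.

f ≈ 22.9 N (up the incline)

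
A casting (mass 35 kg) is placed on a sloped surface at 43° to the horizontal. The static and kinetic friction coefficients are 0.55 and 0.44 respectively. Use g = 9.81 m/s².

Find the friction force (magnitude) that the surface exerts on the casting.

Normal force: N = m g cos θ = 35 × 9.81 × cos 43° = 251.1 N.
For equilibrium along the incline, friction must balance the weight component: f = m g sin θ = 234.2 N up the slope.
The static-friction ceiling is μ_s N = 0.55 × 251.1 = 138.1 N.
Since |234.2| > 138.1 N, static friction cannot hold it; the casting slides down the incline and kinetic friction applies: f = μ_k N = 0.44 × 251.1 = 110 N.

f ≈ 110 N (up the incline)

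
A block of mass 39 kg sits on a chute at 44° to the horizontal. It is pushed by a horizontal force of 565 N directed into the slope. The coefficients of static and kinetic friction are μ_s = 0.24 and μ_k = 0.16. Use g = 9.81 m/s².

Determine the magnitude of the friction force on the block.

Resolve perpendicular to the incline: N = m g cos θ + P sin θ = 39×9.81×cos 44° + 565×sin 44° = 667.7 N.
Along the incline, the net driving force (taking up-slope positive) is P cos θ − m g sin θ = 406.4 − 265.8 = 140.7 N, so equilibrium requires friction f = -140.7 N (down-slope).
The limit of static friction is μ_s N = 160.2 N.
Since 140.7 N is within the 160.2 N limit, the block stays put and friction is exactly 141 N.

f ≈ 141 N (down the incline)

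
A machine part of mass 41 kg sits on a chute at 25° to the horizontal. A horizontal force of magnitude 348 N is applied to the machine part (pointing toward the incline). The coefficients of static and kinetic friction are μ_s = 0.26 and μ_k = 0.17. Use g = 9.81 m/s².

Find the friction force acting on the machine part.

Normal direction: N = m g cos θ + P sin θ = 511.6 N.
Parallel to the incline: P cos θ − m g sin θ = 315.4 − 170 = 145.4 N; the friction needed to balance this is 145.4 N acting down the slope.
Maximum static friction: μ_s N = 0.26 × 511.6 = 133 N.
|f_req| = 145.4 > 133 N → the machine part slides up the incline; f = μ_k N = 0.17 × 511.6 = 87 N.

f ≈ 87 N (down the incline)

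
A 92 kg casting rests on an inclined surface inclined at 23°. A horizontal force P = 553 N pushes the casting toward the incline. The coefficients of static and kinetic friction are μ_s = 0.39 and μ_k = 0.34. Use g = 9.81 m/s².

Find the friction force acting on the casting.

Resolve perpendicular to the incline: N = m g cos θ + P sin θ = 92×9.81×cos 23° + 553×sin 23° = 1047 N.
Along the incline, the net driving force (taking up-slope positive) is P cos θ − m g sin θ = 509 − 352.6 = 156.4 N, so equilibrium requires friction f = -156.4 N (down-slope).
Maximum static friction: μ_s N = 0.39 × 1047 = 408.3 N.
Since 156.4 N is within the 408.3 N limit, the casting stays put and friction is exactly 156 N.

f ≈ 156 N (down the incline)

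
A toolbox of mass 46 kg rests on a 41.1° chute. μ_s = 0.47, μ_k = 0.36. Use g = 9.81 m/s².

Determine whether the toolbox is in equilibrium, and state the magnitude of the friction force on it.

f ≈ 122 N

N = m g cos θ = 340 N.
Down-slope weight component: m g sin θ = 297 N.
μ_s N = 160 N.
297 > 160 N, so it slides; kinetic friction f = μ_k N = 0.36×340 = 122 N.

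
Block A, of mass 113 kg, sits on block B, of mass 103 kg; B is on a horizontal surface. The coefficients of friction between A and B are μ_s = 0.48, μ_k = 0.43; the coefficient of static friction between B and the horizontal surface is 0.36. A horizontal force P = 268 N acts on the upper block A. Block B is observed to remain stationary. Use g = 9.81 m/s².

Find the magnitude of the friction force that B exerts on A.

f ≈ 268 N

Between the blocks, N₁ = m_A g = 1109 N.
Maximum static friction on A from B: μ_s N₁ = 0.48×1109 = 532.1 N.
Since P = 268 N ≤ 532.1 N, A does not slip on B; friction on A equals P = 268 N.
By Newton's third law B feels 268 N forward from A. With B stationary, the floor's static friction on B balances it: f₂ = 268 N (well within μ_s(m_A+m_B)g = 762.8 N).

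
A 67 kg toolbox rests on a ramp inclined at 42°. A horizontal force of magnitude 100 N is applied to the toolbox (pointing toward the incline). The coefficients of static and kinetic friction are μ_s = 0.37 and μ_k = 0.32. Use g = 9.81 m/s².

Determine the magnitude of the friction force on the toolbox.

The horizontal push has a component P sin θ into the surface, so N = m g cos θ + P sin θ = 488.4 + 66.91 = 555.4 N.
Along the incline, the net driving force (taking up-slope positive) is P cos θ − m g sin θ = 74.31 − 439.8 = -365.5 N, so equilibrium requires friction f = 365.5 N (up-slope).
The limit of static friction is μ_s N = 205.5 N.
|f_req| = 365.5 > 205.5 N → the toolbox slides down the incline; f = μ_k N = 0.32 × 555.4 = 178 N.

f ≈ 178 N (up the incline)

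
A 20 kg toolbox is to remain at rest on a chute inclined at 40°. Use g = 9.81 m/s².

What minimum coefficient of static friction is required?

μ_s,min ≈ 0.839

At the slip threshold m g sin θ = μ_s m g cos θ, so μ_s,min = tan θ.
μ_s,min = tan 40° = 0.839.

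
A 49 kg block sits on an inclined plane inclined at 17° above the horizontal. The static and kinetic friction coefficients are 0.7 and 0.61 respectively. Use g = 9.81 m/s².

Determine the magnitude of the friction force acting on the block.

The normal reaction is N = m g cos θ = 459.7 N.
For equilibrium along the incline, friction must balance the weight component: f = m g sin θ = 140.5 N up the slope.
Maximum static friction available: μ_s N = 0.7 × 459.7 = 321.8 N.
Since |140.5| ≤ 321.8 N, static friction is sufficient; f equals the required value, not μ_s N.

f ≈ 141 N (up the incline)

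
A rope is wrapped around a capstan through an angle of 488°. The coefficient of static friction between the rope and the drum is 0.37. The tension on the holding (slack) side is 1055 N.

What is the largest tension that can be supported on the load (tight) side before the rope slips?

At impending slip the capstan equation gives T₂/T₁ = e^{μβ} with β in radians.
β = 488° × π/180 = 8.517 rad.
e^{μβ} = e^{0.37×8.517} = 23.37.
T₂ = T₁ · e^{μβ} = 1055 × 23.37 = 24700 N.

T_max ≈ 24700 N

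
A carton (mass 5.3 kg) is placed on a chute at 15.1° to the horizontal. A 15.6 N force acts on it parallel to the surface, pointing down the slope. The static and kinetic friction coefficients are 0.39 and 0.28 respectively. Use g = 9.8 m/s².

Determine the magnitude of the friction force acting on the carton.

f ≈ 14 N (up the incline)

Perpendicular to the surface, N = m g cos θ = 5.3·9.8·cos 15.1° = 50.15 N.
The friction needed for equilibrium is m g sin θ + P = 13.53 + 15.6 = 29.13 N, measured positive up-slope.
The static-friction ceiling is μ_s N = 0.39 × 50.15 = 19.56 N.
|29.13| exceeds 19.56 N, so the carton slips down-slope; friction is kinetic, f = μ_k N = 0.28×50.15 = 14 N.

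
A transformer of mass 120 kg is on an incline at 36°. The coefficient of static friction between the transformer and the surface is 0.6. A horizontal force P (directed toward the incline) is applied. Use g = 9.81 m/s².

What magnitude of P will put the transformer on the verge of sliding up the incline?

At impending motion up the slope, friction acts down-slope at its limit: f = μ_s N.
Perpendicular to the incline: N = m g cos θ + P sin θ.
Along the incline: P cos θ = m g sin θ + μ_s N = m g sin θ + μ_s (m g cos θ + P sin θ).
Solving, P (cos θ − μ_s sin θ) = m g (sin θ + μ_s cos θ), so P = 120×9.81×(sin 36° + 0.6 cos 36°)/(cos 36° − 0.6 sin 36°) = 1180×1.073/0.4563 = 2770 N.

P ≈ 2770 N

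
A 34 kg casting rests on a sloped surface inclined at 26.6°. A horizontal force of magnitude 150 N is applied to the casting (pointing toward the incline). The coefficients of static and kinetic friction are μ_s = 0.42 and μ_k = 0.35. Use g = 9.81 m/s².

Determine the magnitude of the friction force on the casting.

Resolve perpendicular to the incline: N = m g cos θ + P sin θ = 34×9.81×cos 26.6° + 150×sin 26.6° = 365.4 N.
Along the incline, the net driving force (taking up-slope positive) is P cos θ − m g sin θ = 134.1 − 149.3 = -15.22 N, so equilibrium requires friction f = 15.22 N (up-slope).
The limit of static friction is μ_s N = 153.5 N.
|f_req| = 15.22 ≤ 153.5 N → the casting is in equilibrium; friction equals the required value.

f ≈ 15.2 N (up the incline)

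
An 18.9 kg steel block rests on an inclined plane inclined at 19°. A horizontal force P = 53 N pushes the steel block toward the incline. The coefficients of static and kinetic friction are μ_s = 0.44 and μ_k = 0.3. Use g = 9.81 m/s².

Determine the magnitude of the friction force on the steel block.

f ≈ 10.3 N (up the incline)

Resolve perpendicular to the incline: N = m g cos θ + P sin θ = 18.9×9.81×cos 19° + 53×sin 19° = 192.6 N.
Along the incline, the net driving force (taking up-slope positive) is P cos θ − m g sin θ = 50.11 − 60.36 = -10.25 N, so equilibrium requires friction f = 10.25 N (up-slope).
The limit of static friction is μ_s N = 84.73 N.
Since 10.25 N is within the 84.73 N limit, the steel block stays put and friction is exactly 10.3 N.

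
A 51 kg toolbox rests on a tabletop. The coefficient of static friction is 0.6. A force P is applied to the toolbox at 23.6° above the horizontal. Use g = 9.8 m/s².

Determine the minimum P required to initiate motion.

P ≈ 259 N

N = m g − P sin α (the pull lifts the toolbox).
At impending slip, P cos α = μ_s N = μ_s (m g − P sin α).
Solving: P (cos α + μ_s sin α) = μ_s m g → P = 0.6×500/(cos 23.6° + 0.6 sin 23.6°) = 300/1.157 = 259 N.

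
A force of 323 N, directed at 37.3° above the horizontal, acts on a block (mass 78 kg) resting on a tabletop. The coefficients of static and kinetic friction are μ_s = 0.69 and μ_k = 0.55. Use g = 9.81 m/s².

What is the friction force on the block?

f ≈ 257 N

The vertical component of P reduces the normal force: N = m g − P sin α = 765.2 − 195.7 = 569.4 N.
The horizontal driving force is P cos α = 256.9 N, so equilibrium needs friction f = 256.9 N.
The static-friction limit is μ_s N = 392.9 N.
Since 256.9 N does not exceed the limit, the block stays at rest and f = 257 N.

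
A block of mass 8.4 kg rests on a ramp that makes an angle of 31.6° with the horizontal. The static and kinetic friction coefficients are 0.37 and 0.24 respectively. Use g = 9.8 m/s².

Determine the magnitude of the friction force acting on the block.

Perpendicular to the surface, N = m g cos θ = 8.4·9.8·cos 31.6° = 70.11 N.
Along the slope the weight component is m g sin θ = 43.13 N; friction must supply exactly this, acting up-slope.
Static friction can supply at most μ_s N = 25.94 N.
|43.13| exceeds 25.94 N, so the block slips down-slope; friction is kinetic, f = μ_k N = 0.24×70.11 = 16.8 N.

f ≈ 16.8 N (up the incline)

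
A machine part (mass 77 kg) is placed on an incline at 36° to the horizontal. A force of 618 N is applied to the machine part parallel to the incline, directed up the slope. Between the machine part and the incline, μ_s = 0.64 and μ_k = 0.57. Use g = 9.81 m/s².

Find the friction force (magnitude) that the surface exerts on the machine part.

The normal reaction is N = m g cos θ = 611.1 N.
For equilibrium along the incline the friction force must supply f = m g sin θ − P = 444 − 618 = -174 N (positive meaning up-slope).
Static friction can supply at most μ_s N = 391.1 N.
Since |-174| ≤ 391.1 N, static friction is sufficient; f equals the required value, not μ_s N.

f ≈ 174 N (down the incline)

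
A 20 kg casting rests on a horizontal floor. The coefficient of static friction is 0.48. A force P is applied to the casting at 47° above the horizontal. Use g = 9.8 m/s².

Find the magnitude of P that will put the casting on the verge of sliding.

P ≈ 91.1 N

N = m g − P sin α (the pull lifts the casting).
At impending slip, P cos α = μ_s N = μ_s (m g − P sin α).
Solving: P (cos α + μ_s sin α) = μ_s m g → P = 0.48×196/(cos 47° + 0.48 sin 47°) = 94.1/1.033 = 91.1 N.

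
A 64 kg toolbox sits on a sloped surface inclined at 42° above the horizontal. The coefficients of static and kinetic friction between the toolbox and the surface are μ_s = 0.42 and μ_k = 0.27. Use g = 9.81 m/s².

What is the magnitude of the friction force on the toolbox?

The normal reaction is N = m g cos θ = 466.6 N.
For equilibrium along the incline, friction must balance the weight component: f = m g sin θ = 420.1 N up the slope.
Maximum static friction available: μ_s N = 0.42 × 466.6 = 196 N.
|420.1| exceeds 196 N, so the toolbox slips down-slope; friction is kinetic, f = μ_k N = 0.27×466.6 = 126 N.

f ≈ 126 N (up the incline)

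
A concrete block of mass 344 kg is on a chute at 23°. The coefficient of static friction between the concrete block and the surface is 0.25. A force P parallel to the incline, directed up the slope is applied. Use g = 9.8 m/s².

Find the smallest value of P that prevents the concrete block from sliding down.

The concrete block tends to slide down (tan θ > μ_s), so at the point of impending slip friction acts up-slope at its limit: f = μ_s N.
P is parallel to the surface, so N = m g cos θ = 3100 N.
Along the incline: P + μ_s N = m g sin θ, so P = 1320 − 0.25×3100 = 541 N.

P_min ≈ 541 N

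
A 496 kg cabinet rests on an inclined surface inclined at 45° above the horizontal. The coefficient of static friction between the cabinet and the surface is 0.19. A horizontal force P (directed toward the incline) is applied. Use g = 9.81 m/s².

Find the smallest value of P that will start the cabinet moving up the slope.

At impending motion up the slope, friction acts down-slope at its limit: f = μ_s N.
Perpendicular to the incline: N = m g cos θ + P sin θ.
Along the incline: P cos θ = m g sin θ + μ_s N = m g sin θ + μ_s (m g cos θ + P sin θ).
Solving, P (cos θ − μ_s sin θ) = m g (sin θ + μ_s cos θ), so P = 496×9.81×(sin 45° + 0.19 cos 45°)/(cos 45° − 0.19 sin 45°) = 4870×0.8415/0.5728 = 7150 N.

P ≈ 7150 N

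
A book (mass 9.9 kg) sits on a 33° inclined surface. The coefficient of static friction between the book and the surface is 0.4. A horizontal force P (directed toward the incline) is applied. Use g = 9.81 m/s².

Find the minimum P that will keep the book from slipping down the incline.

The book tends to slide down (tan θ > μ_s), so at the point of impending slip friction acts up-slope at its limit: f = μ_s N.
Perpendicular to the incline: N = m g cos θ + P sin θ.
Along the incline: P cos θ + μ_s N = m g sin θ, i.e. P cos θ + μ_s (m g cos θ + P sin θ) = m g sin θ.
Solving, P (cos θ + μ_s sin θ) = m g (sin θ − μ_s cos θ), so P = 97.1×0.2092/1.057 = 19.2 N.

P_min ≈ 19.2 N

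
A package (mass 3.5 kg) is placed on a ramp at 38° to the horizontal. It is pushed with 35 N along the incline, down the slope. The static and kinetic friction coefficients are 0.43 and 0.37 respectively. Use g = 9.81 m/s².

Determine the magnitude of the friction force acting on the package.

f ≈ 10 N (up the incline)

Normal force: N = m g cos θ = 3.5 × 9.81 × cos 38° = 27.06 N.
The friction needed for equilibrium is m g sin θ + P = 21.14 + 35 = 56.14 N, measured positive up-slope.
Maximum static friction available: μ_s N = 0.43 × 27.06 = 11.63 N.
|56.14| exceeds 11.63 N, so the package slips down-slope; friction is kinetic, f = μ_k N = 0.37×27.06 = 10 N.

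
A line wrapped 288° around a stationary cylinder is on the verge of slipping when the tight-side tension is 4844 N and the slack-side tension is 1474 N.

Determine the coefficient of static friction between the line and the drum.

μ ≈ 0.237

T₂/T₁ = e^{μβ} → μ = ln(T₂/T₁)/β.
β = 288° = 5.027 rad.
μ = ln(4844/1474)/5.027 = ln(3.286)/5.027 = 0.237.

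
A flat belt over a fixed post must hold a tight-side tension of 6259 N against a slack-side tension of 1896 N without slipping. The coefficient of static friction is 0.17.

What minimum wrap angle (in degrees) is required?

β_min ≈ 403°

T₂/T₁ = e^{μβ} → β = ln(T₂/T₁)/μ.
β = ln(6259/1896)/0.17 = 1.194/0.17 = 7.025 rad.
In degrees: β = 7.025 × 180/π = 403°.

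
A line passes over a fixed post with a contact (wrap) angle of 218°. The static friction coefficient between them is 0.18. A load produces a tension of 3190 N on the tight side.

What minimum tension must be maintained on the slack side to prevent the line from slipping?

Capstan equation at impending slip: T_tight/T_slack = e^{μβ}.
β = 218° = 3.805 rad; e^{μβ} = e^{0.18×3.805} = 1.984.
T_slack = T_tight / e^{μβ} = 3190 / 1.984 = 1610 N.

T_min ≈ 1610 N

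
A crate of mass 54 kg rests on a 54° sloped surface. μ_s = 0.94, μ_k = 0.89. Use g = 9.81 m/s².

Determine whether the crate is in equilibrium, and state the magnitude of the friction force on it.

N = m g cos θ = 311 N.
Down-slope weight component: m g sin θ = 429 N.
μ_s N = 293 N.
429 > 293 N, so it slides; kinetic friction f = μ_k N = 0.89×311 = 277 N.

f ≈ 277 N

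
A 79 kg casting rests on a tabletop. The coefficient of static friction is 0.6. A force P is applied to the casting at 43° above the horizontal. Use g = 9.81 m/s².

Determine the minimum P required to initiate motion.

P ≈ 408 N

N = m g − P sin α (the pull lifts the casting).
At impending slip, P cos α = μ_s N = μ_s (m g − P sin α).
Solving: P (cos α + μ_s sin α) = μ_s m g → P = 0.6×775/(cos 43° + 0.6 sin 43°) = 465/1.141 = 408 N.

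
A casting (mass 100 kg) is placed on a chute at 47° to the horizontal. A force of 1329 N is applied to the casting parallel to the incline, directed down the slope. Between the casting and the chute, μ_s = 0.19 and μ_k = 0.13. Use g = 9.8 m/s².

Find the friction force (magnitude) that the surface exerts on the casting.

f ≈ 86.9 N (up the incline)

Perpendicular to the surface, N = m g cos θ = 100·9.8·cos 47° = 668.4 N.
Parallel to the incline, ΣF = 0 gives f = m g sin θ + P = 716.7 + 1329 = 2046 N (up-slope positive).
Static friction can supply at most μ_s N = 127 N.
|2046| exceeds 127 N, so the casting slips down-slope; friction is kinetic, f = μ_k N = 0.13×668.4 = 86.9 N.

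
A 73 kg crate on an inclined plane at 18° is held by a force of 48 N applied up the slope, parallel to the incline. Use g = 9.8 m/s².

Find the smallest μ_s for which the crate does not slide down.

N = m g cos θ = 680.4 N.
Friction must make up the shortfall along the incline: f = m g sin θ − P = 221.1 − 48 = 173.1 N.
At the threshold f = μ_s N, so μ_s,min = 173.1/680.4 = 0.254.

μ_s,min ≈ 0.254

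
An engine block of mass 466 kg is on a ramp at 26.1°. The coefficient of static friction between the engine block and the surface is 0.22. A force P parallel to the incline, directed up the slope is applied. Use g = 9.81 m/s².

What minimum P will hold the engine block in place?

P_min ≈ 1110 N

The engine block tends to slide down (tan θ > μ_s), so at the point of impending slip friction acts up-slope at its limit: f = μ_s N.
P is parallel to the surface, so N = m g cos θ = 4110 N.
Along the incline: P + μ_s N = m g sin θ, so P = 2010 − 0.22×4110 = 1110 N.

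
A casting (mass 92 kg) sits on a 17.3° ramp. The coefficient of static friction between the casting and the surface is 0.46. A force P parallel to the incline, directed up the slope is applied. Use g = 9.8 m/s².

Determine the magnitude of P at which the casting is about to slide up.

At impending motion up the slope, friction acts down-slope at its limit: f = μ_s N.
P is parallel to the surface, so N = m g cos θ = 861 N.
Along the incline: P = m g sin θ + μ_s N = 268 + 0.46×861 = 664 N.

P ≈ 664 N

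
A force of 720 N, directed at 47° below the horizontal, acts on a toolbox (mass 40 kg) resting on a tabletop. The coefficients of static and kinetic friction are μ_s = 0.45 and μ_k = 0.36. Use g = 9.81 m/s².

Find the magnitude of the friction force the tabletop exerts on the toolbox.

Vertical equilibrium gives N = m g + P sin α = 919 N.
For equilibrium, f = P cos α = 720×cos 47° = 491 N.
The static-friction limit is μ_s N = 413.5 N.
The required friction exceeds μ_s N, so the toolbox moves and f = μ_k N = 331 N.

f ≈ 331 N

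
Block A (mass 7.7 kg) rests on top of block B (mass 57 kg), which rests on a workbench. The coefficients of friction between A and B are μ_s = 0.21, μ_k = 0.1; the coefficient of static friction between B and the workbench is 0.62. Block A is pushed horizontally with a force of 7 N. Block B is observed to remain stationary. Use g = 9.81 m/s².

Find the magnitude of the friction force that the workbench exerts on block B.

Between the blocks, N₁ = m_A g = 75.54 N.
So the A–B interface can sustain at most μ_s N₁ = 15.86 N of static friction.
P = 7 N is within that limit, so A and B move together (both at rest); the A–B friction is simply f₁ = P = 7 N.
B experiences an equal 7 N forward from A (third law). B is in equilibrium, so the floor supplies f₂ = 7 N of static friction (limit μ_s(m_A+m_B)g = 393.5 N, not exceeded).

f ≈ 7 N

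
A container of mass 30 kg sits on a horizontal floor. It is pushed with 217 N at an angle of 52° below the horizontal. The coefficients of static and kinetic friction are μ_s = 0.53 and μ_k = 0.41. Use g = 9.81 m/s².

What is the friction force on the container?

f ≈ 134 N

Vertical equilibrium gives N = m g + P sin α = 465.3 N.
The horizontal driving force is P cos α = 133.6 N, so equilibrium needs friction f = 133.6 N.
The static-friction limit is μ_s N = 246.6 N.
133.6 ≤ 246.6 N → static; friction equals the required 134 N.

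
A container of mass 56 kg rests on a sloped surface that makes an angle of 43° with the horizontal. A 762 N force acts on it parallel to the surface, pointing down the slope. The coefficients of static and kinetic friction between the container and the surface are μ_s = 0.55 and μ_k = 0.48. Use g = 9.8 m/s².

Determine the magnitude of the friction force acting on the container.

Perpendicular to the surface, N = m g cos θ = 56·9.8·cos 43° = 401.4 N.
For equilibrium along the incline the friction force must supply f = m g sin θ + P = 374.3 + 762 = 1136 N (positive meaning up-slope).
The static-friction ceiling is μ_s N = 0.55 × 401.4 = 220.8 N.
Since |1136| > 220.8 N, static friction cannot hold it; the container slides down the incline and kinetic friction applies: f = μ_k N = 0.48 × 401.4 = 193 N.

f ≈ 193 N (up the incline)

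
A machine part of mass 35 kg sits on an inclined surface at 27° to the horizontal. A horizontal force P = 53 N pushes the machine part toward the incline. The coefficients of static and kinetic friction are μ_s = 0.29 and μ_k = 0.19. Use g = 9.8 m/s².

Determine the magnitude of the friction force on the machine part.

The horizontal push has a component P sin θ into the surface, so N = m g cos θ + P sin θ = 305.6 + 24.06 = 329.7 N.
Parallel to the incline: P cos θ − m g sin θ = 47.22 − 155.7 = -108.5 N; the friction needed to balance this is 108.5 N acting up the slope.
The limit of static friction is μ_s N = 95.61 N.
The required 108.5 N exceeds the static limit, so the machine part slides down-slope and f = μ_k N = 0.19×329.7 = 62.6 N.

f ≈ 62.6 N (up the incline)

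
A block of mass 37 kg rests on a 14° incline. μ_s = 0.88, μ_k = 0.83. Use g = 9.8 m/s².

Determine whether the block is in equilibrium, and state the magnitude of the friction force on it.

f ≈ 87.7 N

N = m g cos θ = 352 N.
Down-slope weight component: m g sin θ = 87.7 N.
μ_s N = 310 N.
87.7 ≤ 310 N, so it stays put; friction = 87.7 N.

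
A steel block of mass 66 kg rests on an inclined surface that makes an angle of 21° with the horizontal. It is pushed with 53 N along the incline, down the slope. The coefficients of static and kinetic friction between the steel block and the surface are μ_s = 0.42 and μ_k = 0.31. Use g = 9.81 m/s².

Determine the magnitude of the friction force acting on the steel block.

f ≈ 187 N (up the incline)

Perpendicular to the surface, N = m g cos θ = 66·9.81·cos 21° = 604.5 N.
The friction needed for equilibrium is m g sin θ + P = 232 + 53 = 285 N, measured positive up-slope.
Static friction can supply at most μ_s N = 253.9 N.
Since |285| > 253.9 N, static friction cannot hold it; the steel block slides down the incline and kinetic friction applies: f = μ_k N = 0.31 × 604.5 = 187 N.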